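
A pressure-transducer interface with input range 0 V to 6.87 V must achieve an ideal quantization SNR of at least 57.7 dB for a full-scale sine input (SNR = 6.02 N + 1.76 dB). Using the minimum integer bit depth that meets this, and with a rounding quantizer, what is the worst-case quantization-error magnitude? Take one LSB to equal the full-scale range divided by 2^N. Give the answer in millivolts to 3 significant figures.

3.35 mV

Range is 6.87 V.
Solving 6.02 N ≥ 57.7 − 1.76: N ≥ 9.292. Round up → N = 10.
LSB = 6.87 V / 2^10 = 6.7090 mV.
Max error for round-to-nearest is LSB/2 = 3.35 mV.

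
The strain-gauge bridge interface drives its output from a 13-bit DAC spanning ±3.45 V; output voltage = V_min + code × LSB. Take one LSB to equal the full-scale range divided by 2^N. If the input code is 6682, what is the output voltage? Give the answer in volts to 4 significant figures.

2.178 V

Full-scale range = 3.45 V − (-3.45 V) = 6.9 V. LSB = 6.9 V / 2^13.
V_out = V_min + code × LSB = -3.45 V + 6682 × 6.9 V / 8192
      = -3.45 V + 5.62815 V = 2.17815 V.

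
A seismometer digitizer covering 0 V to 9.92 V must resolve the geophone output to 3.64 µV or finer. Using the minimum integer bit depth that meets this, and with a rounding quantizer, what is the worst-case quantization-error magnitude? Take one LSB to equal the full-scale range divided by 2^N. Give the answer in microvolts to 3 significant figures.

V_FS = 9.92 V.
Required number of levels: 9.92/3.64 µV = 2.7253e6; smallest N with 2^N ≥ that is 22.
Step size = 9.92/4194304 V = 2.3651 µV.
|e|_max = LSB/2 = 1.18 µV.

1.18 µV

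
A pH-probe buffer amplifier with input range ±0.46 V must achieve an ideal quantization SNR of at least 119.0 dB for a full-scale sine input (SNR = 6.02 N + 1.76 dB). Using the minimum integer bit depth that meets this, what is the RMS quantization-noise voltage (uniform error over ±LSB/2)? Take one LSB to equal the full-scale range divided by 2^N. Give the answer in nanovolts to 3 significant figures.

253 nV

Span: 0.46 V − (-0.46 V) = 0.92 V.
Solving 6.02 N ≥ 119.0 − 1.76: N ≥ 19.475. Round up → N = 20.
LSB = 0.92 V ÷ 2^20 = 0.92/1048576 V = 0.87738 µV.
σ_q = LSB/√12 = 0.87738 µV/3.4641 = 253 nV.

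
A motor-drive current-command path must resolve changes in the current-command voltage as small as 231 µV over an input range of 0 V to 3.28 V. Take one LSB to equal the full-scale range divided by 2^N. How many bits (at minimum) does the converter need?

14 bits

Range is 3.28 V.
Need 2^N ≥ 3.28 V / 231 µV = 14200 → N_min = 14.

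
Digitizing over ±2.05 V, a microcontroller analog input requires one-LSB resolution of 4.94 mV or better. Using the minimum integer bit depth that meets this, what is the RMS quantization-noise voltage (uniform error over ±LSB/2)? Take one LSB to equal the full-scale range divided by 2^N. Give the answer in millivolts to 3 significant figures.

1.16 mV

The full-scale span is 2.05 − (-2.05) = 4.1 V.
Levels needed ≥ 4.1/4.94 mV = 830.0. 2^10 = 1024 suffices, so N_min = 10.
LSB = 4.1 V / 2^10 = 4.0039 mV.
RMS noise = LSB/√12 = 1.16 mV.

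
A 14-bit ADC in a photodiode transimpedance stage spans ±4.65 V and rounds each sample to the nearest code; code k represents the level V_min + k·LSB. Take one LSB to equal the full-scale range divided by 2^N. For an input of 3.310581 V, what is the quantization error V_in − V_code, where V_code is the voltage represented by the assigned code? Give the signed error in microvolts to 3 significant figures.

+181 µV

Range = 4.65 − (-4.65) = 9.3 V. LSB = 9.3 V / 2^14 ≈ 0.5676 mV.
(V_in − V_min)/LSB = (3.310581 − (-4.65)) × 16384/9.3 = 14024.3182 → nearest code k = 14024.
V_code = -4.65 + (14024/16384) × 9.3 = 3.3104003906 V.
V_in − V_code = 3.310581 − (3.3104003906) = +181 µV.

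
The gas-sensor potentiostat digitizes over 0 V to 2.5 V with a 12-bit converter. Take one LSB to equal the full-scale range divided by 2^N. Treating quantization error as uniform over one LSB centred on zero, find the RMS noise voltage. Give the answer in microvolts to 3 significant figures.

Range is 2.5 V.
Step size = 2.5/4096 V = 0.61035 mV.
V_rms = LSB/√12 = 0.61035 mV / √12 = 176 µV.

176 µV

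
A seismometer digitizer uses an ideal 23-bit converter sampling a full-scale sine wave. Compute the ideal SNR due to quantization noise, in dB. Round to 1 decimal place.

140.2 dB

6.02(23) + 1.76 = 138.46 + 1.76 = 140.22 dB.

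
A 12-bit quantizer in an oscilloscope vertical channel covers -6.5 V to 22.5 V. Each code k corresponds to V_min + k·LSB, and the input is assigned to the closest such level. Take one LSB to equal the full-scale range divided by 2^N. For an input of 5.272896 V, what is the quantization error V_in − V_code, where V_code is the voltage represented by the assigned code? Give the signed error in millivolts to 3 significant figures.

−1.27 mV

Range = 22.5 − (-6.5) = 29 V. LSB = 29 V / 2^12 ≈ 7.080 mV.
Position in LSBs: (5.272896 − (-6.5)) × 4096/29 = 1662.8201; rounding gives k = 1663.
Reconstructed level: -6.5 + 1663 × 29/4096 V = 5.274169922 V.
e = 5.272896 − (5.274169922) = −1.27 mV.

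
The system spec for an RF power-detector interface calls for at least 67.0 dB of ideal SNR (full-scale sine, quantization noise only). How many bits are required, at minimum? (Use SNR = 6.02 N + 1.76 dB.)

11 bits

6.02 N + 1.76 ≥ 67.0 gives N ≥ 10.837, so the minimum integer is 11.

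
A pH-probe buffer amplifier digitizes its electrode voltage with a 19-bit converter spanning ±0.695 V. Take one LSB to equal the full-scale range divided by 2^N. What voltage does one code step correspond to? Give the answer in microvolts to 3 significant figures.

Span: 0.695 V − (-0.695 V) = 1.39 V.
Number of codes = 2^19 = 524288.
Step size = 1.39/524288 V = 2.65 µV.

2.65 µV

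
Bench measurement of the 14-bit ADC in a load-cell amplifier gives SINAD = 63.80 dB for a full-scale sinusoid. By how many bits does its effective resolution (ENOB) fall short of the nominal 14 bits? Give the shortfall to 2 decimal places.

3.69 bits

Effective bits = (63.80 − 1.76)/6.02 = 10.3056.
Shortfall = 14 − 10.3056 = 3.6944 bits.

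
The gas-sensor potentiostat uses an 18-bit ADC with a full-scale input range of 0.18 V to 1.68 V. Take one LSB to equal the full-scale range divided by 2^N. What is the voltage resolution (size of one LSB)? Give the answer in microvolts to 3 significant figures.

Full-scale range = 1.68 V − (0.18 V) = 1.5 V.
Number of codes = 2^18 = 262144.
One LSB is 1.5 V / 262144 = 5.72 µV.

5.72 µV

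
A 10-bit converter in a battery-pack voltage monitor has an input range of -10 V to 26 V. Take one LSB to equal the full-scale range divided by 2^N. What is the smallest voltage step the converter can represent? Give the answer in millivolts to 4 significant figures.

35.16 mV

Span: 26 V − (-10 V) = 36 V.
2^10 = 1024 levels.
LSB = 36 V ÷ 2^10 = 36/1024 V = 35.16 mV.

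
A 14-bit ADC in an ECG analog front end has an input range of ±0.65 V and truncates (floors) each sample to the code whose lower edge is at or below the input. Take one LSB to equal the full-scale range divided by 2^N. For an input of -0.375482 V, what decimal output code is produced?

3459

Full-scale range = 0.65 V − (-0.65 V) = 1.3 V. LSB = 1.3 V / 2^14 ≈ 79.35 µV.
(V_in − V_min) × 2^14/range = (-0.375482 − (-0.65)) × 16384/1.3 = 3459.771.
Floor → code = 3459.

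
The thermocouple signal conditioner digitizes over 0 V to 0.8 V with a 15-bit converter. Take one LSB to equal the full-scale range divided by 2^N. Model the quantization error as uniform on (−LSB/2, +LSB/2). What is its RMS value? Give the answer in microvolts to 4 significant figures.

7.048 µV

Span = 0.8 V.
LSB = 0.8 V ÷ 2^15 = 0.8/32768 V = 24.4141 µV.
RMS of a uniform error over width LSB is LSB/√12 = 7.048 µV.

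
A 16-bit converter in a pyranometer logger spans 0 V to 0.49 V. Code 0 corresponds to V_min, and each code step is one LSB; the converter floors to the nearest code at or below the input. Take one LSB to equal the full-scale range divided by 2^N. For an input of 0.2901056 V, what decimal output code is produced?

38800

Span = 0.49 V. LSB = 0.49 V / 2^16 ≈ 7.477 µV.
(V_in − V_min) × 2^16/range = (0.2901056 − (0)) × 65536/0.49 = 38800.736.
Floor → code = 38800.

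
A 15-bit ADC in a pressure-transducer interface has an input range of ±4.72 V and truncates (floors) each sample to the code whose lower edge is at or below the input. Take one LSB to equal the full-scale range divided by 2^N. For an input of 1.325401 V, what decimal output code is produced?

Range = 4.72 − (-4.72) = 9.44 V. LSB = 9.44 V / 2^15 ≈ 288.1 µV.
(V_in − V_min) × 2^15/range = (1.325401 − (-4.72)) × 32768/9.44 = 20984.714.
Floor → code = 20984.

20984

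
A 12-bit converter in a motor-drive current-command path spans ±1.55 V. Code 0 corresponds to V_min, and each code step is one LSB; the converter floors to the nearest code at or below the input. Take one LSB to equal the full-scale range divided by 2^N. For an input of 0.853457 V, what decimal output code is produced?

The full-scale span is 1.55 − (-1.55) = 3.1 V. LSB = 3.1 V / 2^12 ≈ 0.7568 mV.
code = ⌊(V_in − V_min)/LSB⌋ = ⌊(V_in − V_min) × 2^12 / range⌋
     = ⌊(0.853457 − (-1.55)) × 4096 / 3.1⌋ = ⌊2.403457 × 4096/3.1⌋
     = ⌊3175.664⌋ = 3175.

3175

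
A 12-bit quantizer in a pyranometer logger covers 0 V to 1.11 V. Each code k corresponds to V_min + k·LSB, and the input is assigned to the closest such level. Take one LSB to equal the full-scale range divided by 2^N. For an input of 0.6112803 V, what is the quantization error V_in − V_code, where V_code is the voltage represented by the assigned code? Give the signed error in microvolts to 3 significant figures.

V_FS = 1.11 V. LSB = 1.11 V / 2^12 ≈ 271.0 µV.
(0.6112803 − (0)) / LSB = 0.6112803 × 4096/1.11 = 2255.6794. Nearest integer: k = 2256.
V_code = 0 + (2256/4096) × 1.11 = 0.6113671875 V.
e = 0.6112803 − (0.6113671875) = −86.9 µV.

−86.9 µV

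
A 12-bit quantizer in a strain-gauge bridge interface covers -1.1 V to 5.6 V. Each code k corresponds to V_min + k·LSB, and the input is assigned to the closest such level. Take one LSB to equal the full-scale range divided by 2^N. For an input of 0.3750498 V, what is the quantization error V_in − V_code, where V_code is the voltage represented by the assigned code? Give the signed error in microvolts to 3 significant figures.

Span: 5.6 V − (-1.1 V) = 6.7 V. LSB = 6.7 V / 2^12 ≈ 1.636 mV.
(V_in − V_min)/LSB = (0.3750498 − (-1.1)) × 4096/6.7 = 901.7618 → nearest code k = 902.
V_code = V_min + k × range/2^12 = -1.1 + 902 × 6.7/4096 = 0.3754394531 V.
Error = V_in − V_code = 0.3750498 − (0.3754394531) = −390 µV.

−390 µV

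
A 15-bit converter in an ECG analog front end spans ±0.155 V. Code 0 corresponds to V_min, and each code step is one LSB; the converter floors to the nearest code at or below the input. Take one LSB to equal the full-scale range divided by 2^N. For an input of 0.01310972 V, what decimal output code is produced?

The full-scale span is 0.155 − (-0.155) = 0.31 V. LSB = 0.31 V / 2^15 ≈ 9.460 µV.
V_in − V_min = 0.01310972 − (-0.155) = 0.16810972 V.
Divide by LSB: 0.16810972 × 32768/0.31 = 17769.7397.
Truncating gives code 17769.

17769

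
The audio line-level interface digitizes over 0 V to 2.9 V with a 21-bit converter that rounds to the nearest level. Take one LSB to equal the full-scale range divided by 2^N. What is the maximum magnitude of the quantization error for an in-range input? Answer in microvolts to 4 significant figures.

V_FS = 2.9 V.
LSB = 2.9 V / 2^21 = 1.38283 µV.
A rounding quantizer has |error| ≤ LSB/2 = 0.6914 µV.

0.6914 µV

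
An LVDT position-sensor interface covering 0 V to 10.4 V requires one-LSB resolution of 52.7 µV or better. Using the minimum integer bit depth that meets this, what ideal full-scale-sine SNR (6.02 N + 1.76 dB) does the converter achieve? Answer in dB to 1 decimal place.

Span = 10.4 V.
Need 2^N ≥ 10.4 V / 52.7 µV = 197300 → N_min = 18.
6.02(18) + 1.76 = 110.12 dB.

110.1 dB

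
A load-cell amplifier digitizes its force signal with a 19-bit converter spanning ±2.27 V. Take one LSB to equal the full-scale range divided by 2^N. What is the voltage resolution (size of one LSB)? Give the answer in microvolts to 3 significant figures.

Full-scale range = 2.27 V − (-2.27 V) = 4.54 V.
2^19 = 524288 levels.
One LSB is 4.54 V / 524288 = 8.66 µV.

8.66 µV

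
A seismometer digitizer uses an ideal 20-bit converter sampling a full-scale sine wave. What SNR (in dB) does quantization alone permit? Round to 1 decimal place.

122.2 dB

6.02(20) + 1.76 = 120.40 + 1.76 = 122.16 dB.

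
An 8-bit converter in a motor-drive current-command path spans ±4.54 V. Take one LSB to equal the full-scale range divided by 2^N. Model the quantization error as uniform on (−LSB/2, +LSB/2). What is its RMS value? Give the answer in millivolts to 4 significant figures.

10.24 mV

Range = 4.54 − (-4.54) = 9.08 V.
LSB = 9.08 V ÷ 2^8 = 9.08/256 V = 35.4688 mV.
σ_q = LSB/√12 = 35.4688 mV/3.4641 = 10.24 mV.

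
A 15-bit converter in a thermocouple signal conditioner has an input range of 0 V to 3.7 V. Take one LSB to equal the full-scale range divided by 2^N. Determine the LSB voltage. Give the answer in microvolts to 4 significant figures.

Span = 3.7 V.
2^15 = 32768 levels.
LSB = 3.7 V ÷ 2^15 = 3.7/32768 V = 112.9 µV.

112.9 µV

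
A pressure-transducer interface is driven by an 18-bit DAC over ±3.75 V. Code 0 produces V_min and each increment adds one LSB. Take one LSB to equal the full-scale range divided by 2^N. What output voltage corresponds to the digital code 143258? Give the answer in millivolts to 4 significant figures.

Span: 3.75 V − (-3.75 V) = 7.5 V. LSB = 7.5 V / 2^18.
Output = V_min + (143258/262144) × range = -3.75 + 0.546486 × 7.5 V
      = -3.75 + 4.09864 = 0.348644 V.

348.6 mV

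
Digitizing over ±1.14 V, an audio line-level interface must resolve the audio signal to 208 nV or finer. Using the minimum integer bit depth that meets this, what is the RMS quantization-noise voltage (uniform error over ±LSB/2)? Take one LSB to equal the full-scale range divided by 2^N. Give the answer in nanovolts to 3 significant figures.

39.2 nV

Full-scale range = 1.14 V − (-1.14 V) = 2.28 V.
Need 2^N ≥ 2.28 V / 208 nV = 1.096e7 → N_min = 24.
Step size = 2.28/16777216 V = 135.90 nV.
RMS noise = LSB/√12 = 39.2 nV.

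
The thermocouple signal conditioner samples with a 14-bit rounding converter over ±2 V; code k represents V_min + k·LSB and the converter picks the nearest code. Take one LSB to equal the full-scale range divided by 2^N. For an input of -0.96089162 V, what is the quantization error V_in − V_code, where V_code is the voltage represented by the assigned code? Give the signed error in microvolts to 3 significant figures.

+45.9 µV

Span: 2 V − (-2 V) = 4 V. LSB = 4 V / 2^14 ≈ 244.1 µV.
(-0.96089162 − (-2)) / LSB = 1.03910838 × 16384/4 = 4256.1879. Nearest integer: k = 4256.
V_code = V_min + k × range/2^14 = -2 + 4256 × 4/16384 = -0.96093750000 V.
e = -0.96089162 − (-0.96093750000) = +45.9 µV.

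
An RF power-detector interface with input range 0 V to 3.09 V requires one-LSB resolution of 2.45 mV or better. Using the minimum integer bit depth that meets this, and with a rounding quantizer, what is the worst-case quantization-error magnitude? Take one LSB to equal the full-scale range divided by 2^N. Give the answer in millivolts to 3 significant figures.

0.754 mV

Full-scale range = 3.09 V.
Need 2^N ≥ 3.09 V / 2.45 mV = 1261 → N_min = 11.
One LSB is 3.09 V / 2048 = 1.5088 mV.
Half an LSB is 0.754 mV.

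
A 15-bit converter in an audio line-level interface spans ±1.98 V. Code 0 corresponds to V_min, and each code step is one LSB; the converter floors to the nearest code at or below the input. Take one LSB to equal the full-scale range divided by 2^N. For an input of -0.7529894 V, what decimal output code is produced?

Range = 1.98 − (-1.98) = 3.96 V. LSB = 3.96 V / 2^15 ≈ 120.8 µV.
code = ⌊(V_in − V_min)/LSB⌋ = ⌊(V_in − V_min) × 2^15 / range⌋
     = ⌊(-0.7529894 − (-1.98)) × 32768 / 3.96⌋ = ⌊1.2270106 × 32768/3.96⌋
     = ⌊10153.203⌋ = 10153.

10153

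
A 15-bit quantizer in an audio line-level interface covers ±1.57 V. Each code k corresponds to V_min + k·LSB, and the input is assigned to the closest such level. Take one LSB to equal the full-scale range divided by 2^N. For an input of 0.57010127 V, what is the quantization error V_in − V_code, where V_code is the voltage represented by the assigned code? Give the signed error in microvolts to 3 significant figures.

+37.2 µV

Full-scale range = 1.57 V − (-1.57 V) = 3.14 V. LSB = 3.14 V / 2^15 ≈ 95.83 µV.
(0.57010127 − (-1.57)) / LSB = 2.14010127 × 32768/3.14 = 22333.3880. Nearest integer: k = 22333.
V_code = V_min + k × range/2^15 = -1.57 + 22333 × 3.14/32768 = 0.57006408691 V.
V_in − V_code = 0.57010127 − (0.57006408691) = +37.2 µV.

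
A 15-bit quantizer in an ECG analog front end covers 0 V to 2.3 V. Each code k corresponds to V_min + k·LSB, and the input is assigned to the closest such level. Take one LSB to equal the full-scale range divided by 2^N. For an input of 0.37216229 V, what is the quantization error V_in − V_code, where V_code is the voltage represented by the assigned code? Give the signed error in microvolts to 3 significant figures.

+12.6 µV

Range is 2.3 V. LSB = 2.3 V / 2^15 ≈ 70.19 µV.
(0.37216229 − (0)) / LSB = 0.37216229 × 32768/2.3 = 5302.1800. Nearest integer: k = 5302.
Reconstructed level: 0 + 5302 × 2.3/32768 V = 0.37214965820 V.
e = 0.37216229 − (0.37214965820) = +12.6 µV.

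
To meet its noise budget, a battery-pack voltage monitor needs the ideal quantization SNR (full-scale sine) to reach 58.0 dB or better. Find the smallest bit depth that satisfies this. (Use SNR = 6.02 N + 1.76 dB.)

10 bits

Required N = ⌈(58.0 − 1.76)/6.02⌉ = ⌈9.342⌉ = 10.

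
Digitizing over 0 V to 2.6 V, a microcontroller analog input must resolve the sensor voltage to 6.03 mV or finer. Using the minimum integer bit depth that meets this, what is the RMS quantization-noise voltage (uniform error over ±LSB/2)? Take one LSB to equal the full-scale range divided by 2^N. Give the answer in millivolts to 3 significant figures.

1.47 mV

Range is 2.6 V.
Need 2^N ≥ 2.6 V / 6.03 mV = 431.2 → N_min = 9.
Step size = 2.6/512 V = 5.0781 mV.
RMS noise = LSB/√12 = 1.47 mV.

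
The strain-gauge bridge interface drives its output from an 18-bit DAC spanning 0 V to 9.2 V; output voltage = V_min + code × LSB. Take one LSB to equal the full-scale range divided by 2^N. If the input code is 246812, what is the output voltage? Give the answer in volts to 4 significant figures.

8.662 V

V_FS = 9.2 V. LSB = 9.2 V / 2^18.
Output = V_min + (246812/262144) × range = 0 + 0.941513 × 9.2 V
      = 0 V + 8.66192 V = 8.66192 V.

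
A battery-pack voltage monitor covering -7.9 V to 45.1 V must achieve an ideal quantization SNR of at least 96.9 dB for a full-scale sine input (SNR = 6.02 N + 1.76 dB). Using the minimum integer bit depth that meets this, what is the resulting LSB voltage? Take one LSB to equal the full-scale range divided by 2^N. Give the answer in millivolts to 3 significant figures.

Full-scale range = 45.1 V − (-7.9 V) = 53 V.
Required N = ⌈(96.9 − 1.76)/6.02⌉ = ⌈15.804⌉ = 16.
LSB = 53 V ÷ 2^16 = 53/65536 V = 0.809 mV.

0.809 mV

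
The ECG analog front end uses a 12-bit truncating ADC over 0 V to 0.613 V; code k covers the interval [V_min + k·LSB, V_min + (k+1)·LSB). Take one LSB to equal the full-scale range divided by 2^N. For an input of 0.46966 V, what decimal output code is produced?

3138

Full-scale range = 0.613 V. LSB = 0.613 V / 2^12 ≈ 149.7 µV.
V_in − V_min = 0.46966 − (0) = 0.46966 V.
Divide by LSB: 0.46966 × 4096/0.613 = 3138.2176.
Truncating gives code 3138.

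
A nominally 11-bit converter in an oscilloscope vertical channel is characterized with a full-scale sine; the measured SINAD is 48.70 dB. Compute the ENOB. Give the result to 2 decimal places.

ENOB = (48.70 − 1.76)/6.02 = 7.7973 bits.

7.80 bits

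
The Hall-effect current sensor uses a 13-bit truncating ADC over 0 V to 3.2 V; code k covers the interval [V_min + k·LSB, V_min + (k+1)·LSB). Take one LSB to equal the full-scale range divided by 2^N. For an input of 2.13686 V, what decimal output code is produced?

5470

Range is 3.2 V. LSB = 3.2 V / 2^13 ≈ 390.6 µV.
(V_in − V_min) × 2^13/range = (2.13686 − (0)) × 8192/3.2 = 5470.362.
Floor → code = 5470.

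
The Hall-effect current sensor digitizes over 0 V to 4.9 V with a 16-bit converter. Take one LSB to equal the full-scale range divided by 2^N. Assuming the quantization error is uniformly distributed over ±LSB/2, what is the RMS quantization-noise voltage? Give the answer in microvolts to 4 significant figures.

21.58 µV

Range is 4.9 V.
LSB = 4.9 V / 2^16 = 74.7681 µV.
RMS of a uniform error over width LSB is LSB/√12 = 21.58 µV.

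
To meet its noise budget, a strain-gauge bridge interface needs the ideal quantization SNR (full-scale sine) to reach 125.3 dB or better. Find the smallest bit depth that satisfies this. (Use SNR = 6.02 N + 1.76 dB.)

6.02 N + 1.76 ≥ 125.3 gives N ≥ 20.522, so the minimum integer is 21.

21 bits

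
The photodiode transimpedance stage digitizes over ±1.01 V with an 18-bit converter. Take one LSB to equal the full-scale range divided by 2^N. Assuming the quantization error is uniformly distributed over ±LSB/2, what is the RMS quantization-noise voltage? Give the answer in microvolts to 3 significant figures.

2.22 µV

The full-scale span is 1.01 − (-1.01) = 2.02 V.
Step size = 2.02/262144 V = 7.7057 µV.
V_rms = LSB/√12 = 7.7057 µV / √12 = 2.22 µV.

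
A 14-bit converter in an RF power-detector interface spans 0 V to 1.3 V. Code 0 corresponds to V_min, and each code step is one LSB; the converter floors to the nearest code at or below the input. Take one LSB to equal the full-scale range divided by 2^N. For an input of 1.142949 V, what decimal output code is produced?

Range is 1.3 V. LSB = 1.3 V / 2^14 ≈ 79.35 µV.
(V_in − V_min) × 2^14/range = (1.142949 − (0)) × 16384/1.3 = 14404.674.
Floor → code = 14404.

14404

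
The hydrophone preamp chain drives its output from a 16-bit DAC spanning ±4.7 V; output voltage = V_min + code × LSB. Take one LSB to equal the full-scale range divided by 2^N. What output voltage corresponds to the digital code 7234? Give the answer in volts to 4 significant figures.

Range = 4.7 − (-4.7) = 9.4 V. LSB = 9.4 V / 2^16.
V_out = V_min + code × LSB = -4.7 V + 7234 × 9.4 V / 65536
      = -4.7 V + 1.03759 V = -3.66241 V.

-3.662 V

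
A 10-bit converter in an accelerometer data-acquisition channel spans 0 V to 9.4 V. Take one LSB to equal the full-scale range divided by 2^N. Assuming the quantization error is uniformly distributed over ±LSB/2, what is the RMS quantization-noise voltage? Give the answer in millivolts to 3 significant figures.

2.65 mV

Range is 9.4 V.
LSB = 9.4 V ÷ 2^10 = 9.4/1024 V = 9.1797 mV.
σ_q = LSB/√12 = 9.1797 mV/3.4641 = 2.65 mV.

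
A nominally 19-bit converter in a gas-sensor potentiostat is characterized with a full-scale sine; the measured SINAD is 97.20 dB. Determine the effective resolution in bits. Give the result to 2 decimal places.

15.85 bits

ENOB = (97.20 − 1.76)/6.02 = 15.8538 bits.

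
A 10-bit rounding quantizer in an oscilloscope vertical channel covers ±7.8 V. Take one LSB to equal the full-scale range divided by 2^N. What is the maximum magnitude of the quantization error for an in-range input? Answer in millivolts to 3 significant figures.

Range = 7.8 − (-7.8) = 15.6 V.
LSB = 15.6 V / 2^10 = 15.234 mV.
A rounding quantizer has |error| ≤ LSB/2 = 7.62 mV.

7.62 mV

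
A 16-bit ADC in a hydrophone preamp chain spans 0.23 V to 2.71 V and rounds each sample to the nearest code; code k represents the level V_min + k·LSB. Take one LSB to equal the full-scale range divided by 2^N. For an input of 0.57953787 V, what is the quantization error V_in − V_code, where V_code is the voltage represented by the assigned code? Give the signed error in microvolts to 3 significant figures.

Full-scale range = 2.71 V − (0.23 V) = 2.48 V. LSB = 2.48 V / 2^16 ≈ 37.84 µV.
(V_in − V_min)/LSB = (0.57953787 − (0.23)) × 65536/2.48 = 9236.8201 → nearest code k = 9237.
V_code = 0.23 + (9237/65536) × 2.48 = 0.57954467773 V.
V_in − V_code = 0.57953787 − (0.57954467773) = −6.81 µV.

−6.81 µV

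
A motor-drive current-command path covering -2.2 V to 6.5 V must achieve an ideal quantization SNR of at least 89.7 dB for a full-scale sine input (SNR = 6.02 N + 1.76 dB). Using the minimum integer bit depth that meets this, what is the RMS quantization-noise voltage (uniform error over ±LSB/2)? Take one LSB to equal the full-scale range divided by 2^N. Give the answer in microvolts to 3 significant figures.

Full-scale range = 6.5 V − (-2.2 V) = 8.7 V.
Required N = ⌈(89.7 − 1.76)/6.02⌉ = ⌈14.608⌉ = 15.
One LSB is 8.7 V / 32768 = 265.50 µV.
σ_q = LSB/√12 = 265.50 µV/3.4641 = 76.6 µV.

76.6 µV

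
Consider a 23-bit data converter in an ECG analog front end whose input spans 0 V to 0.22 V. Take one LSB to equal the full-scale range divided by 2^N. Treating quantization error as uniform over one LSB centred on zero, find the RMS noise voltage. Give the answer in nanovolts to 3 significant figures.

7.57 nV

V_FS = 0.22 V.
LSB = 0.22 V ÷ 2^23 = 0.22/8388608 V = 26.226 nV.
σ_q = LSB/√12 = 26.226 nV/3.4641 = 7.57 nV.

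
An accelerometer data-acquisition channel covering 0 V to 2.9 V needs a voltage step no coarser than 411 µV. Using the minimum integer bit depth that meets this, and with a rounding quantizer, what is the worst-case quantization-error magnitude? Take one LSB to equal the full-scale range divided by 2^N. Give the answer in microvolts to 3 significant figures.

Range is 2.9 V.
Required number of levels: 2.9/411 µV = 7056.0; smallest N with 2^N ≥ that is 13.
LSB = 2.9 V ÷ 2^13 = 2.9/8192 V = 354.00 µV.
Half an LSB is 177 µV.

177 µV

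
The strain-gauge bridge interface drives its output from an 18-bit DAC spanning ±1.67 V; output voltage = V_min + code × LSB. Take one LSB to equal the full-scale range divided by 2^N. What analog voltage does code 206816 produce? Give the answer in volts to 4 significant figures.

Full-scale range = 1.67 V − (-1.67 V) = 3.34 V. LSB = 3.34 V / 2^18.
V_out = V_min + code × LSB = -1.67 V + 206816 × 3.34 V / 262144
      = -1.67 V + 2.63506 V = 0.965061 V.

0.9651 V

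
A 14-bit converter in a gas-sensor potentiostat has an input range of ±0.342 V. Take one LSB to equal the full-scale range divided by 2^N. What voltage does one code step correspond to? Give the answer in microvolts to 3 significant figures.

The full-scale span is 0.342 − (-0.342) = 0.684 V.
There are 2^14 = 16384 steps.
Step size = 0.684/16384 V = 41.7 µV.

41.7 µV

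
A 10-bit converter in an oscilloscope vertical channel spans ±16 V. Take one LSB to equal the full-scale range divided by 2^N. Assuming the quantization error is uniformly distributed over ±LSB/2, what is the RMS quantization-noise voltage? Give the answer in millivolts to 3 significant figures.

9.02 mV

The full-scale span is 16 − (-16) = 32 V.
LSB = 32 V ÷ 2^10 = 32/1024 V = 31.250 mV.
For a uniform distribution on [−LSB/2, +LSB/2], V_rms = LSB/√12 = 31.250 mV/3.4641 = 9.02 mV.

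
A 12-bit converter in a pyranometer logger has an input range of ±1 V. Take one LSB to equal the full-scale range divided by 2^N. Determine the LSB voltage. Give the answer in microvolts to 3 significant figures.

488 µV

The full-scale span is 1 − (-1) = 2 V.
Number of codes = 2^12 = 4096.
Step size = 2/4096 V = 488 µV.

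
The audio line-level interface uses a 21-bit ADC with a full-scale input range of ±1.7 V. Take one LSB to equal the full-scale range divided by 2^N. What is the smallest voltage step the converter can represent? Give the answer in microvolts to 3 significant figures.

1.62 µV

Range = 1.7 − (-1.7) = 3.4 V.
Number of codes = 2^21 = 2097152.
LSB = 3.4 V ÷ 2^21 = 3.4/2097152 V = 1.62 µV.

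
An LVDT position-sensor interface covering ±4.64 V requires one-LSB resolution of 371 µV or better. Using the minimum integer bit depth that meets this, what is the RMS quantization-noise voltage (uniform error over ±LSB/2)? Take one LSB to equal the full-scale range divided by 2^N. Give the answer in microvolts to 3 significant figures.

Span: 4.64 V − (-4.64 V) = 9.28 V.
Required number of levels: 9.28/371 µV = 25013; smallest N with 2^N ≥ that is 15.
LSB = 9.28 V ÷ 2^15 = 9.28/32768 V = 283.20 µV.
V_rms = LSB/√12 = 81.8 µV.

81.8 µV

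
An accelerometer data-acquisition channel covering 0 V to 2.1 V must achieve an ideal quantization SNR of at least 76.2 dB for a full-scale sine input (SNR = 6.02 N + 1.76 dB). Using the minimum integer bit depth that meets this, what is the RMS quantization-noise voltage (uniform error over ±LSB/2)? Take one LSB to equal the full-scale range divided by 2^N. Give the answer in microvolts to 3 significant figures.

74.0 µV

Full-scale range = 2.1 V.
6.02 N + 1.76 ≥ 76.2 gives N ≥ 12.365, so the minimum integer is 13.
One LSB is 2.1 V / 8192 = 256.35 µV.
V_rms = LSB/√12 = 74.0 µV.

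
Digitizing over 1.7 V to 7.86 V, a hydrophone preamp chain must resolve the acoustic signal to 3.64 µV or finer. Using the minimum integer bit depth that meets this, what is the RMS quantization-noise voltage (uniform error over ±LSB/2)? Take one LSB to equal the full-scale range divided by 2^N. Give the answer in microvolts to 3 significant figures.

0.848 µV

Full-scale range = 7.86 V − (1.7 V) = 6.16 V.
Need 2^N ≥ 6.16 V / 3.64 µV = 1.692e6 → N_min = 21.
Step size = 6.16/2097152 V = 2.9373 µV.
RMS noise = LSB/√12 = 0.848 µV.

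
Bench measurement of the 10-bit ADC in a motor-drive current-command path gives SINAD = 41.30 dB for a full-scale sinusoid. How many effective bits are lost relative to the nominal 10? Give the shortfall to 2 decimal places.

3.43 bits

Effective bits = (41.30 − 1.76)/6.02 = 6.5681.
Lost resolution: 10 − 6.5681 = 3.4319 bits.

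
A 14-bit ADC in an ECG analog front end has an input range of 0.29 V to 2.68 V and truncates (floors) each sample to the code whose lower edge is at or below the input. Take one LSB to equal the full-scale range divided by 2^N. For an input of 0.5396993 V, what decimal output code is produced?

Span: 2.68 V − (0.29 V) = 2.39 V. LSB = 2.39 V / 2^14 ≈ 145.9 µV.
(V_in − V_min) × 2^14/range = (0.5396993 − (0.29)) × 16384/2.39 = 1711.746.
Floor → code = 1711.

1711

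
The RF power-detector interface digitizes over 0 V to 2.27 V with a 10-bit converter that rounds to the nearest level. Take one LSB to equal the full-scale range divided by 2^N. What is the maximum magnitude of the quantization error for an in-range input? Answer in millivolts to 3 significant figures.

1.11 mV

Range is 2.27 V.
One LSB is 2.27 V / 1024 = 2.2168 mV.
Worst-case error for round-to-nearest is half an LSB: 1.11 mV.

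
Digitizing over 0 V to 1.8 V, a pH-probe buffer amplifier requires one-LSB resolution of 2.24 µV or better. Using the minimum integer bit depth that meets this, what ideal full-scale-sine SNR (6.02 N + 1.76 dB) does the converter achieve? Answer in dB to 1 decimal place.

Span = 1.8 V.
Need 2^N ≥ 1.8 V / 2.24 µV = 803600 → N_min = 20.
SNR = 6.02 × 20 + 1.76 = 122.16 dB.

122.2 dB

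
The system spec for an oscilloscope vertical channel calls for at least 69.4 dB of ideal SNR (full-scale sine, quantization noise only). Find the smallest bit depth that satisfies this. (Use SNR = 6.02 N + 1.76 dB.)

Solving 6.02 N ≥ 69.4 − 1.76: N ≥ 11.236. Round up → N = 12.

12 bits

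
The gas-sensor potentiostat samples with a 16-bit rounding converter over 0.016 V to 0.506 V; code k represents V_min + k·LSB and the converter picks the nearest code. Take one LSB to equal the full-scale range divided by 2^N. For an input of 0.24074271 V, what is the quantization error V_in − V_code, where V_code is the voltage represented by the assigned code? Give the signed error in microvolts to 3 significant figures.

−2.62 µV

Range = 0.506 − (0.016) = 0.49 V. LSB = 0.49 V / 2^16 ≈ 7.477 µV.
(V_in − V_min)/LSB = (0.24074271 − (0.016)) × 65536/0.49 = 30058.6495 → nearest code k = 30059.
Reconstructed level: 0.016 + 30059 × 0.49/65536 V = 0.24074533081 V.
e = 0.24074271 − (0.24074533081) = −2.62 µV.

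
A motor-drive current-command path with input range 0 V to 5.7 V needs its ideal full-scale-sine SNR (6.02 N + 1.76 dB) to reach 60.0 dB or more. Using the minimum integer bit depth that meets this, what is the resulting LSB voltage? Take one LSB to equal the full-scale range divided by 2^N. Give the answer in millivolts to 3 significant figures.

5.57 mV

Full-scale range = 5.7 V.
6.02 N + 1.76 ≥ 60.0 gives N ≥ 9.674, so the minimum integer is 10.
One LSB is 5.7 V / 1024 = 5.57 mV.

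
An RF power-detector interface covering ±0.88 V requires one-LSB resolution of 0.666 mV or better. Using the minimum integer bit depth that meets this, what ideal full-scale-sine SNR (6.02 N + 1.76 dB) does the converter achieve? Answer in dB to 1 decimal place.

The full-scale span is 0.88 − (-0.88) = 1.76 V.
Need 2^N ≥ 1.76 V / 0.666 mV = 2643 → N_min = 12.
Ideal SNR at N = 12: 6.02·12 + 1.76 = 74.0 dB.

74.0 dB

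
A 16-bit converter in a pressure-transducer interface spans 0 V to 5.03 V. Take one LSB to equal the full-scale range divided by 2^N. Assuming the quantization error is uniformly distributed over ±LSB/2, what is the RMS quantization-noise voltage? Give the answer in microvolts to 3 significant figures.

22.2 µV

Full-scale range = 5.03 V.
LSB = 5.03 V ÷ 2^16 = 5.03/65536 V = 76.752 µV.
For a uniform distribution on [−LSB/2, +LSB/2], V_rms = LSB/√12 = 76.752 µV/3.4641 = 22.2 µV.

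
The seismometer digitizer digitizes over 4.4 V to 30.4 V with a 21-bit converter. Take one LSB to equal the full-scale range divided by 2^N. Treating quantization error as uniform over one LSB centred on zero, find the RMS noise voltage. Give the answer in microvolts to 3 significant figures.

3.58 µV

The full-scale span is 30.4 − (4.4) = 26 V.
Step size = 26/2097152 V = 12.398 µV.
RMS of a uniform error over width LSB is LSB/√12 = 3.58 µV.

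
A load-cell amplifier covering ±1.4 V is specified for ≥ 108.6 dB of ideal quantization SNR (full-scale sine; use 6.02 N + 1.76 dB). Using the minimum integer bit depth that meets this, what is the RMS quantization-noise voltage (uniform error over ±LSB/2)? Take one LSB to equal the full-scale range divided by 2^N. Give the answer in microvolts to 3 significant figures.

Range = 1.4 − (-1.4) = 2.8 V.
Required N = ⌈(108.6 − 1.76)/6.02⌉ = ⌈17.748⌉ = 18.
Step size = 2.8/262144 V = 10.681 µV.
V_rms = LSB/√12 = 3.08 µV.

3.08 µV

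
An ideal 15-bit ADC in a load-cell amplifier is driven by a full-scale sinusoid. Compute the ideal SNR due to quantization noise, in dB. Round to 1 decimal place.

92.1 dB

For an ideal N-bit converter with full-scale sine input, SNR = 6.02 N + 1.76 dB. SNR = 6.02 × 15 + 1.76 = 90.30 + 1.76 = 92.06 dB.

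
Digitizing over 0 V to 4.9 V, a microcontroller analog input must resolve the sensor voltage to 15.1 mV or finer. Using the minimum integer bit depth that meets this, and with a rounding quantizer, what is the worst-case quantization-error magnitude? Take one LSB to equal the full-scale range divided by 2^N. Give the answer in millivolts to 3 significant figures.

Range is 4.9 V.
Required number of levels: 4.9/15.1 mV = 324.50; smallest N with 2^N ≥ that is 9.
One LSB is 4.9 V / 512 = 9.5703 mV.
Half an LSB is 4.79 mV.

4.79 mV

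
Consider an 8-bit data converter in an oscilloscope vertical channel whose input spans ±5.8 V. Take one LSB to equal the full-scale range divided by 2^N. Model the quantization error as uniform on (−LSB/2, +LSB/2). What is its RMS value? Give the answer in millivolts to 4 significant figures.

13.08 mV

Span: 5.8 V − (-5.8 V) = 11.6 V.
One LSB is 11.6 V / 256 = 45.3125 mV.
V_rms = LSB/√12 = 45.3125 mV / √12 = 13.08 mV.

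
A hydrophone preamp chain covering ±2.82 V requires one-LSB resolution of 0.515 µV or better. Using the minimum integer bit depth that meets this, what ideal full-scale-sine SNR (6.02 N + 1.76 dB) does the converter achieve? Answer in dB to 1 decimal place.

Span: 2.82 V − (-2.82 V) = 5.64 V.
Required number of levels: 5.64/0.515 µV = 1.0951e7; smallest N with 2^N ≥ that is 24.
Ideal SNR at N = 24: 6.02·24 + 1.76 = 146.2 dB.

146.2 dB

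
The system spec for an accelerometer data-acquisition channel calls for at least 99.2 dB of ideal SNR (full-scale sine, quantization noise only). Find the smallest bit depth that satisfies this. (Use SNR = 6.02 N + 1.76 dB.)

Required N = ⌈(99.2 − 1.76)/6.02⌉ = ⌈16.186⌉ = 17.

17 bits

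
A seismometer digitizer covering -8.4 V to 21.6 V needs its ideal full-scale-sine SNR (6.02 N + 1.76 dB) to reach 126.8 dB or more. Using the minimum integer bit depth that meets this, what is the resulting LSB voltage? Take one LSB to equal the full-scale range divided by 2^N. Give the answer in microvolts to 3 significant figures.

14.3 µV

Range = 21.6 − (-8.4) = 30 V.
Solving 6.02 N ≥ 126.8 − 1.76: N ≥ 20.771. Round up → N = 21.
LSB = 30 V / 2^21 = 14.3 µV.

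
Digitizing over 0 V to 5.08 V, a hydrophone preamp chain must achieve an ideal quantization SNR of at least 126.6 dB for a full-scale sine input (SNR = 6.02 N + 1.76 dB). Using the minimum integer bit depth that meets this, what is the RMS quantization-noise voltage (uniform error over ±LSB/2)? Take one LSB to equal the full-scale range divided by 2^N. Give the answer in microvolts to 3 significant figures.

0.699 µV

Full-scale range = 5.08 V.
N ≥ (126.6 − 1.76)/6.02 = 20.738 → N_min = 21.
One LSB is 5.08 V / 2097152 = 2.4223 µV.
RMS noise = LSB/√12 = 0.699 µV.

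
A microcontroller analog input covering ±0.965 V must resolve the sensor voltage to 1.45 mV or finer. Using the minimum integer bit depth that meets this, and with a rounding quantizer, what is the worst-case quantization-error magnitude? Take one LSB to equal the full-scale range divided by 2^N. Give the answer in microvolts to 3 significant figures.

471 µV

Range = 0.965 − (-0.965) = 1.93 V.
Required number of levels: 1.93/1.45 mV = 1331.0; smallest N with 2^N ≥ that is 11.
LSB = 1.93 V / 2^11 = 0.94238 mV.
Max error for round-to-nearest is LSB/2 = 471 µV.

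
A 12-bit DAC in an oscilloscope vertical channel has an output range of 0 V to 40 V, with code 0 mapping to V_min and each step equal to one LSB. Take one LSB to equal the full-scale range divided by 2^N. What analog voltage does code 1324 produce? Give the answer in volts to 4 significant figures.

12.93 V

V_FS = 40 V. LSB = 40 V / 2^12.
V_out = V_min + code × LSB = 0 V + 1324 × 40 V / 4096
      = 0 + 12.9297 = 12.9297 V.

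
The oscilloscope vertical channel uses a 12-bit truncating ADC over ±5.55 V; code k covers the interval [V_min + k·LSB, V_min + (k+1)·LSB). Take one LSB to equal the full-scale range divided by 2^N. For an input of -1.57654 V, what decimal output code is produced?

1466

Full-scale range = 5.55 V − (-5.55 V) = 11.1 V. LSB = 11.1 V / 2^12 ≈ 2.710 mV.
code = ⌊(V_in − V_min)/LSB⌋ = ⌊(V_in − V_min) × 2^12 / range⌋
     = ⌊(-1.57654 − (-5.55)) × 4096 / 11.1⌋ = ⌊3.97346 × 4096/11.1⌋
     = ⌊1466.243⌋ = 1466.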